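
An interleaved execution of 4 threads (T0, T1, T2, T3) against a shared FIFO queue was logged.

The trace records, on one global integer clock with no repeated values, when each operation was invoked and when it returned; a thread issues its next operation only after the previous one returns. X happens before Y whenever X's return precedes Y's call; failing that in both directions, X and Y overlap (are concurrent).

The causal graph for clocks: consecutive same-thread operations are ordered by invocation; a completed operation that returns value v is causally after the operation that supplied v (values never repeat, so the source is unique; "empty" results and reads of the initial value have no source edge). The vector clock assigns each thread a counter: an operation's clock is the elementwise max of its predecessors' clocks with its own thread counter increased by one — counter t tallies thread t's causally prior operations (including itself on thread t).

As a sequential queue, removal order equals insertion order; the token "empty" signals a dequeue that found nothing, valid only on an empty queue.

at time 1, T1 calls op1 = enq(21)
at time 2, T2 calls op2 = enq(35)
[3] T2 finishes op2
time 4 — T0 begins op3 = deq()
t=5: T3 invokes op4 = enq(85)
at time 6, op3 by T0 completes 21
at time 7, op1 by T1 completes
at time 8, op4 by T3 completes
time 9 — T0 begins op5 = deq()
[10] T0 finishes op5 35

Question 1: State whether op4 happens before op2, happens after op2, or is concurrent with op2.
Answer: after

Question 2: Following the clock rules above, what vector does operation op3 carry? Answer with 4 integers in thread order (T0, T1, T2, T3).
Answer: (1, 1, 0, 0)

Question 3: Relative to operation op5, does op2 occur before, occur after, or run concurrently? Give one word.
Answer: before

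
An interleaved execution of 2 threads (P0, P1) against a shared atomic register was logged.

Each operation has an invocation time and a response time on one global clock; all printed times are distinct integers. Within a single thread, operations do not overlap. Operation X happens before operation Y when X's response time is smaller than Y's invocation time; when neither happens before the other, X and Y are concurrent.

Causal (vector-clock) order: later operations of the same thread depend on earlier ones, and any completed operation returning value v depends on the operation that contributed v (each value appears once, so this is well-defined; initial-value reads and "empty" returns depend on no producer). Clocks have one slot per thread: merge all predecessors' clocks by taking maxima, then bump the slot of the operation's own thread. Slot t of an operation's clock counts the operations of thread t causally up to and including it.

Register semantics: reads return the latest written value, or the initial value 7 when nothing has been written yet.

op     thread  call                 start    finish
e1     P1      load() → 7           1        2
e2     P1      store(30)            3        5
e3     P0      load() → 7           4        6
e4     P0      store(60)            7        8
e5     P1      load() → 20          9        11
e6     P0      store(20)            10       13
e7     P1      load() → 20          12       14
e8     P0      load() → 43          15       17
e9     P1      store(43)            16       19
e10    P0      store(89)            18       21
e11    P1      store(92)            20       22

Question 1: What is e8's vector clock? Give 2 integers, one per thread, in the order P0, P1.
root op e1, invoked 1: fresh clock plus P1's own tick → (0, 1)
root op e3, invoked 4: fresh clock plus P0's own tick → (1, 0)
e2, invoked 3, takes VC(e1)=(0, 1) under max, adds 1 for P1 → (0, 2)
e4, invoked 7, takes VC(e3)=(1, 0) under max, adds 1 for P0 → (2, 0)
e6, invoked 10, takes VC(e4)=(2, 0) under max, adds 1 for P0 → (3, 0)
e5, invoked 9, takes VC(e2)=(0, 2), VC(e6)=(3, 0) under max, adds 1 for P1 → (3, 3)
e7, invoked 12, takes VC(e5)=(3, 3), VC(e6)=(3, 0) under max, adds 1 for P1 → (3, 4)
e9, invoked 16, takes VC(e7)=(3, 4) under max, adds 1 for P1 → (3, 5)
e11, invoked 20, takes VC(e9)=(3, 5) under max, adds 1 for P1 → (3, 6)
e8, invoked 15, takes VC(e6)=(3, 0), VC(e9)=(3, 5) under max, adds 1 for P0 → (4, 5)
e10, invoked 18, takes VC(e8)=(4, 5) under max, adds 1 for P0 → (5, 5)
target: VC(e8) = (4, 5)

(4, 5)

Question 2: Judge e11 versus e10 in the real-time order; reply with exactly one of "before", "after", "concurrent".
e11 spans [20,22], e10 spans [18,21]
the intervals overlap in both directions

concurrent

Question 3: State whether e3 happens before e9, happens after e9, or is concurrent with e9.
e3 spans [4,6], e9 spans [16,19]
resp(e3)=6 < inv(e9)=16

before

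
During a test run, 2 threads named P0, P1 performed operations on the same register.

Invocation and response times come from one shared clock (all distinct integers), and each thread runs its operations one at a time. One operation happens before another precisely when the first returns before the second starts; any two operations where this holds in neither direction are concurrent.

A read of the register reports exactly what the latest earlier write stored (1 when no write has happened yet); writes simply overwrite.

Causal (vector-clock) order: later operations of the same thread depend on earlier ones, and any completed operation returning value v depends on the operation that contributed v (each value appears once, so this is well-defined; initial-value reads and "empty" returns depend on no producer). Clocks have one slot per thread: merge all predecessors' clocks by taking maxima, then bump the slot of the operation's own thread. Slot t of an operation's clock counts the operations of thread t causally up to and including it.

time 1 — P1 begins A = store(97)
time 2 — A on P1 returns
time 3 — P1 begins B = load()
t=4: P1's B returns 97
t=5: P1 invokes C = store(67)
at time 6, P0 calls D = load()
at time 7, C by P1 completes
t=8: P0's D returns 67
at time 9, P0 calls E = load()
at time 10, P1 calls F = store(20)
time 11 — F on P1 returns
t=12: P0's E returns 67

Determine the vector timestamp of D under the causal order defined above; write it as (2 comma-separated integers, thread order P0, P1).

VC(A, invoked at 1): no causal predecessors; +1 on P1 → (0, 1)
from VC(A)=(0, 1), B (invoked 3) maxes components and bumps P1 → (0, 2)
from VC(B)=(0, 2), C (invoked 5) maxes components and bumps P1 → (0, 3)
from VC(C)=(0, 3), F (invoked 10) maxes components and bumps P1 → (0, 4)
from VC(C)=(0, 3), D (invoked 6) maxes components and bumps P0 → (1, 3)
from VC(C)=(0, 3), VC(D)=(1, 3), E (invoked 9) maxes components and bumps P0 → (2, 3)
target: VC(D) = (1, 3)

(1, 3)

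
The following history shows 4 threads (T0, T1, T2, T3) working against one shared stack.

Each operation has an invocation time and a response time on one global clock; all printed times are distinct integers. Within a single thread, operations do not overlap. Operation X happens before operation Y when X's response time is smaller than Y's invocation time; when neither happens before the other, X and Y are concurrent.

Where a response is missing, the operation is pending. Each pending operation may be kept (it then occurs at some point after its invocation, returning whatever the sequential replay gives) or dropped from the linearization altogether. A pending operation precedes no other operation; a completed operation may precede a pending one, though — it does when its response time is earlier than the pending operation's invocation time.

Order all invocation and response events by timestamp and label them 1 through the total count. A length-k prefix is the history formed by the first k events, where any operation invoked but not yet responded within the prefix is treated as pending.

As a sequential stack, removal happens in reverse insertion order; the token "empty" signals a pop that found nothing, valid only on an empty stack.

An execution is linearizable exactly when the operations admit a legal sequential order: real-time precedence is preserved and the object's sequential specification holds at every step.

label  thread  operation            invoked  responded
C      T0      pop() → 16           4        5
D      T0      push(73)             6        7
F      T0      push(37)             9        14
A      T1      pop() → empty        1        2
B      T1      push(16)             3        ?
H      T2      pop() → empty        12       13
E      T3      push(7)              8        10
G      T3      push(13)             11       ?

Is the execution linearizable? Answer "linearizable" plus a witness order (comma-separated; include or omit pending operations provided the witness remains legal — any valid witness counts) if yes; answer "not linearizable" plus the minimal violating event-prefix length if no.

prefix check: 1..12 passes, 1..13 fails once H's time-13 response joins
a single order respects real time; the 5 completed stack operations fail replay along it
completion choices over the 3 pending operations (B, F, G) were checked; none helps
sample order A, C, D, E, H (pending dropped) stalls at step 2 — C pop() → 16 has no legal effect

not linearizable — minimal violating prefix: 13 events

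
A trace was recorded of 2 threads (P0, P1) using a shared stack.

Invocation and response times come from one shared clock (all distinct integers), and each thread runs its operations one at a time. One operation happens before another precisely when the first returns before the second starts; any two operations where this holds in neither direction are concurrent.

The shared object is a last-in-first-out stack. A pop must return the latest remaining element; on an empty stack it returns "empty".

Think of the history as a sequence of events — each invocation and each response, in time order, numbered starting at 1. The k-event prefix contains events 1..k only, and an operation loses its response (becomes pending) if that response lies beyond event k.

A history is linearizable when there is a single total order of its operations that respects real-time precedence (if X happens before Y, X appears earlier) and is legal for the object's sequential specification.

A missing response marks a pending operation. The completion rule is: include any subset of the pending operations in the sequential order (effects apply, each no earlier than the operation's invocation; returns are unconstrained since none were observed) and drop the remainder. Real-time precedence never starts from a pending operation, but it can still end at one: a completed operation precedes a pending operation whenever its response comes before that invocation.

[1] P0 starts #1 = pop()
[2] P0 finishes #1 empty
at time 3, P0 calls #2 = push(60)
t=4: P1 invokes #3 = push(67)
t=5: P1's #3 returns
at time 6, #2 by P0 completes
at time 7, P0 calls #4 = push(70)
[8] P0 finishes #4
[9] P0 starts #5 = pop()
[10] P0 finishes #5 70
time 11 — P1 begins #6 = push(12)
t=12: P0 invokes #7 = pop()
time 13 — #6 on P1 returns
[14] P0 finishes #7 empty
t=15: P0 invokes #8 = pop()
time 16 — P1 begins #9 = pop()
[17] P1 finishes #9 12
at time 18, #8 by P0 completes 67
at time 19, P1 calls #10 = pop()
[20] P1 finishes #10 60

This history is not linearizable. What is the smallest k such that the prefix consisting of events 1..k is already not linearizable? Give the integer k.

14

events 1..13 are linearizable; a witness order is #1, #2, #3, #4, #5, #6:
step 1: #1 pop() → empty — stack <>
step 2: #2 push(60) — stack <60>
step 3: #3 push(67) — stack <60,67>
step 4: #4 push(70) — stack <60,67,70>
step 5: #5 pop() → 70 — stack <60,67>
step 6: #6 push(12) — stack <60,67,12>
once event 14 joins (#7's response, time 14), exhaustive search finds no witness
e.g. #1, #2, #3, #4, #5, #6, #7: illegal at step 7, since #7 pop() → empty cannot apply there
e.g. #1, #2, #3, #4, #5, #7, #6: illegal at step 6, since #7 pop() → empty cannot apply there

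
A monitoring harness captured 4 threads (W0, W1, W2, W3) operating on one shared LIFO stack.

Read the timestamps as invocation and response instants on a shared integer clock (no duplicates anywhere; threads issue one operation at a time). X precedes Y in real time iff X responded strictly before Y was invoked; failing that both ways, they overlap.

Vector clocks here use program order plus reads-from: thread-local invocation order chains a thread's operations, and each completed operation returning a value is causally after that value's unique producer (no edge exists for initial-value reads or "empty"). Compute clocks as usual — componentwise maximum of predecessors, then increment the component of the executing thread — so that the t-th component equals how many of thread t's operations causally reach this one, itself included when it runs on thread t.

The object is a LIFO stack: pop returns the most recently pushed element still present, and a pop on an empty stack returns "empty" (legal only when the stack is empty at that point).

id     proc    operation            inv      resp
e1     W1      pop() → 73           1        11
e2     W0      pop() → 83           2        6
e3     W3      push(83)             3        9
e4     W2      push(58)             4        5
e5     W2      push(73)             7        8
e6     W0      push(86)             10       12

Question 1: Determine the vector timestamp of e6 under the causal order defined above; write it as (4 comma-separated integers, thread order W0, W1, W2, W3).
Answer: (2, 0, 0, 1)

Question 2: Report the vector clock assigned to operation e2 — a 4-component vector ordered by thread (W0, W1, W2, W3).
Answer: (1, 0, 0, 1)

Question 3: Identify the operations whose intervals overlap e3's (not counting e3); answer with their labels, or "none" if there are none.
Answer: e1, e2, e4, e5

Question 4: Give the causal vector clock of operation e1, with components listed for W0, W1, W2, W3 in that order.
Answer: (0, 1, 2, 0)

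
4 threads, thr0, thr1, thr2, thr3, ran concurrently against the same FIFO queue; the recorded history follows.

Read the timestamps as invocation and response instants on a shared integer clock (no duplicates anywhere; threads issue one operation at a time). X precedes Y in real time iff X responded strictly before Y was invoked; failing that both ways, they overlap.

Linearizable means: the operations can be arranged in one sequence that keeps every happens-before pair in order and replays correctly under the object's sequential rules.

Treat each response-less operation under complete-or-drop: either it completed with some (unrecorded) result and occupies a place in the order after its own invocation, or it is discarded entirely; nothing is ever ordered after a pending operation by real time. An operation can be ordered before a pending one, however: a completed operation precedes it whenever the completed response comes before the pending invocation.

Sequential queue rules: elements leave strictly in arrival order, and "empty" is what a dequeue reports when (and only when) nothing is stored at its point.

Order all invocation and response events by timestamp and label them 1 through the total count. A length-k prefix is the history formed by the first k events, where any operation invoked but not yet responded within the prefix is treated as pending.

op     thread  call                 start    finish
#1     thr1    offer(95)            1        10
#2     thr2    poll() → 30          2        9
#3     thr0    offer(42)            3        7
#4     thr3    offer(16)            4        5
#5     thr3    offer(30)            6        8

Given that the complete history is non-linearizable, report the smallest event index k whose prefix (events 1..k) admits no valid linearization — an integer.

9

one valid order for events 1..8 is #1, #2, #3, #4, #5:
after step 1 (#1 offer(95) (pending, included)): queue <95>
after step 2 (#2 poll() (pending, included)): queue <>
after step 3 (#3 offer(42)): queue <42>
after step 4 (#4 offer(16)): queue <42,16>
after step 5 (#5 offer(30)): queue <42,16,30>
include event 9 — #2 responding at 9 — and every candidate order breaks
no completion choice of the 1 pending operation (#1) rescues it — every subset was tried
take #2, #3, #4, #5 (pending dropped): step 1 already fails, because #2 poll() → 30 cannot occur there
take #2, #4, #3, #5 (pending dropped): step 1 already fails, because #2 poll() → 30 cannot occur there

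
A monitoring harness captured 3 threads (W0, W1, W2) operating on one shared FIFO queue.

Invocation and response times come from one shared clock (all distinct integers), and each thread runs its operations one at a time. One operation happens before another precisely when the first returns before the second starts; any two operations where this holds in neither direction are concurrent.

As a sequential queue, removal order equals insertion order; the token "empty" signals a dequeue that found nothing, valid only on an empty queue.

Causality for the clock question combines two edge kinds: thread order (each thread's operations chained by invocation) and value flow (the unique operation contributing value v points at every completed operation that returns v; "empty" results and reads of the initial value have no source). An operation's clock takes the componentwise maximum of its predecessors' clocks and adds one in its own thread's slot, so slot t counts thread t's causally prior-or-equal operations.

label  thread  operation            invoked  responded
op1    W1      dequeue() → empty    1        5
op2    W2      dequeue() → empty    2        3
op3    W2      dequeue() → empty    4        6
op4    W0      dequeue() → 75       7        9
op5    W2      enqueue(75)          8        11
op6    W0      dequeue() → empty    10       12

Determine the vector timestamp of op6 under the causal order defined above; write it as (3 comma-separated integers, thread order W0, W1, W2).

op2, invoked 2, has no incoming edges; only W2's bump applies → (0, 0, 1)
op1, invoked 1, has no incoming edges; only W1's bump applies → (0, 1, 0)
op3 (invocation 4): componentwise max over VC(op2)=(0, 0, 1), +1 at W2, giving (0, 0, 2)
op5 (invocation 8): componentwise max over VC(op3)=(0, 0, 2), +1 at W2, giving (0, 0, 3)
op4 (invocation 7): componentwise max over VC(op5)=(0, 0, 3), +1 at W0, giving (1, 0, 3)
op6 (invocation 10): componentwise max over VC(op4)=(1, 0, 3), +1 at W0, giving (2, 0, 3)
target: VC(op6) = (2, 0, 3)

(2, 0, 3)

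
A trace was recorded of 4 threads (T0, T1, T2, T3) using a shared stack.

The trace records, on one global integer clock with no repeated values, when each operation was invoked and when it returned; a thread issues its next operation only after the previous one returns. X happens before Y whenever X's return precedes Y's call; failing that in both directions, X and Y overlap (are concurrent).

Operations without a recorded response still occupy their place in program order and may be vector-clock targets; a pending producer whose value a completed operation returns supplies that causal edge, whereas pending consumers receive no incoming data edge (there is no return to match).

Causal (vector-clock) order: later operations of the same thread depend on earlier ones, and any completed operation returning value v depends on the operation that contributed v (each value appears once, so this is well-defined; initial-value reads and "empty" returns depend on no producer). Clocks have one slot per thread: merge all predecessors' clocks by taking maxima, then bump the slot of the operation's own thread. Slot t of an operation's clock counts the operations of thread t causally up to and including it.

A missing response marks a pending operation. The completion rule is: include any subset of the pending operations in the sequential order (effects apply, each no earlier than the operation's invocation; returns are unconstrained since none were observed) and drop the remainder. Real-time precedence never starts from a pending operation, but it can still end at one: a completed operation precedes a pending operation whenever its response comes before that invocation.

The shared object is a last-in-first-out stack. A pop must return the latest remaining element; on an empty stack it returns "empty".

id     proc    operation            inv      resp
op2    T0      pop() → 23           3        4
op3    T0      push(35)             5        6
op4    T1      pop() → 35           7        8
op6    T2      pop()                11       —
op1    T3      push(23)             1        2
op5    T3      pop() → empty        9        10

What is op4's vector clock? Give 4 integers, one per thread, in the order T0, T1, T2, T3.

(2, 1, 0, 1)

op1, invoked 1, has no incoming edges; only T3's bump applies → (0, 0, 0, 1)
op6, invoked 11, has no incoming edges; only T2's bump applies → (0, 0, 1, 0)
VC(op5, invoked at 9): max of VC(op1)=(0, 0, 0, 1), then +1 on thread T3 → (0, 0, 0, 2)
VC(op2, invoked at 3): max of VC(op1)=(0, 0, 0, 1), then +1 on thread T0 → (1, 0, 0, 1)
VC(op3, invoked at 5): max of VC(op2)=(1, 0, 0, 1), then +1 on thread T0 → (2, 0, 0, 1)
VC(op4, invoked at 7): max of VC(op3)=(2, 0, 0, 1), then +1 on thread T1 → (2, 1, 0, 1)
target: VC(op4) = (2, 1, 0, 1)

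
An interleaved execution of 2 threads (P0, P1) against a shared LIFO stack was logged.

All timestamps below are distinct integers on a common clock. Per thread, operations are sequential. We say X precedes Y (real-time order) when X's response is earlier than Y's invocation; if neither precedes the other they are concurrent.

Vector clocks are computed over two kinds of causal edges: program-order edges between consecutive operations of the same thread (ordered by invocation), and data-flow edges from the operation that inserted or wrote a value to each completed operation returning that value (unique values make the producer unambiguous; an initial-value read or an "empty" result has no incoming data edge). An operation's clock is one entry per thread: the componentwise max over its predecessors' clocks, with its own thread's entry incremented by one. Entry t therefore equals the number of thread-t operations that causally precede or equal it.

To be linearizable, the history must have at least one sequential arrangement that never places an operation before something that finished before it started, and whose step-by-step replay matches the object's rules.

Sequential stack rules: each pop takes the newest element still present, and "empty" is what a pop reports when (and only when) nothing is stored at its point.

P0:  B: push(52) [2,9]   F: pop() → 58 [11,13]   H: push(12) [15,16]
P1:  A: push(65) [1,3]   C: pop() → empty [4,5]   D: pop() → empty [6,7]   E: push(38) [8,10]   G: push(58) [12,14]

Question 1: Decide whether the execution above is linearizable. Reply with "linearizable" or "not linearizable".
events 1..4 are fine; event 5 — the response of C at time 5 — makes the prefix non-linearizable
the completed operations (2 total) allow one real-time order; the LIFO stack replay rejects it
no escape via the 1 pending operation (B): every completion choice fails
one such order, A, C (pending dropped), breaks at step 2 where C pop() → empty is illegal

not linearizable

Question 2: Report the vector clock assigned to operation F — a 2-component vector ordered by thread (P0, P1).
no predecessors for A (invoked 1): P1 increments from zero → (0, 1)
no predecessors for B (invoked 2): P0 increments from zero → (1, 0)
from VC(A)=(0, 1), C (invoked 4) maxes components and bumps P1 → (0, 2)
from VC(C)=(0, 2), D (invoked 6) maxes components and bumps P1 → (0, 3)
from VC(D)=(0, 3), E (invoked 8) maxes components and bumps P1 → (0, 4)
from VC(E)=(0, 4), G (invoked 12) maxes components and bumps P1 → (0, 5)
from VC(B)=(1, 0), VC(G)=(0, 5), F (invoked 11) maxes components and bumps P0 → (2, 5)
from VC(F)=(2, 5), H (invoked 15) maxes components and bumps P0 → (3, 5)
target: VC(F) = (2, 5)

(2, 5)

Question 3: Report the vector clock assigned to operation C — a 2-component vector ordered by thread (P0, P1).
A (invocation 1): nothing precedes it; P1's component alone gives (0, 1)
B (invocation 2): nothing precedes it; P0's component alone gives (1, 0)
C (invocation 4): componentwise max over VC(A)=(0, 1), +1 at P1, giving (0, 2)
D (invocation 6): componentwise max over VC(C)=(0, 2), +1 at P1, giving (0, 3)
E (invocation 8): componentwise max over VC(D)=(0, 3), +1 at P1, giving (0, 4)
G (invocation 12): componentwise max over VC(E)=(0, 4), +1 at P1, giving (0, 5)
F (invocation 11): componentwise max over VC(B)=(1, 0), VC(G)=(0, 5), +1 at P0, giving (2, 5)
H (invocation 15): componentwise max over VC(F)=(2, 5), +1 at P0, giving (3, 5)
target: VC(C) = (0, 2)

(0, 2)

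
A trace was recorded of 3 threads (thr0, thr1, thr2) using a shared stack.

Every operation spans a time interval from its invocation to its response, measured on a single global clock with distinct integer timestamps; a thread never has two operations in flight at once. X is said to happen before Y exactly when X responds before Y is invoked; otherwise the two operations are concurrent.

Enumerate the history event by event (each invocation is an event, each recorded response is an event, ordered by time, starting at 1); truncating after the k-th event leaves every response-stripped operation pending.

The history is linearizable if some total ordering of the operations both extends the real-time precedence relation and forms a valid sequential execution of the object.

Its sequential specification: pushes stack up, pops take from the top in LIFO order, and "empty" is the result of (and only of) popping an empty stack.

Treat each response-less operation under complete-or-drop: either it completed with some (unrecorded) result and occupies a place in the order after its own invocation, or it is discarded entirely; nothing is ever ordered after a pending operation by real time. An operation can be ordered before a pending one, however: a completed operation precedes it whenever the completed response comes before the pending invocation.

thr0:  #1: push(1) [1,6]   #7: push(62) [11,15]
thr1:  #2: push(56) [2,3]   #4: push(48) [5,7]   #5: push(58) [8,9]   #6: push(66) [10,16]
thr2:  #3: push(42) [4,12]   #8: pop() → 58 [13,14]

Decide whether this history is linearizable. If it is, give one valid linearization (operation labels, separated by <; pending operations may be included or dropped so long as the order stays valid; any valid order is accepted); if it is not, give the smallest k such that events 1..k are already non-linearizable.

linearizable — witness: #1 < #2 < #3 < #4 < #5 < #8 < #6 < #7

1. #1 push(1), leaving stack <1>
2. #2 push(56), leaving stack <1,56>
3. #3 push(42), leaving stack <1,56,42>
4. #4 push(48), leaving stack <1,56,42,48>
5. #5 push(58), leaving stack <1,56,42,48,58>
6. #8 pop() → 58, leaving stack <1,56,42,48>
7. #6 push(66), leaving stack <1,56,42,48,66>
8. #7 push(62), leaving stack <1,56,42,48,66,62>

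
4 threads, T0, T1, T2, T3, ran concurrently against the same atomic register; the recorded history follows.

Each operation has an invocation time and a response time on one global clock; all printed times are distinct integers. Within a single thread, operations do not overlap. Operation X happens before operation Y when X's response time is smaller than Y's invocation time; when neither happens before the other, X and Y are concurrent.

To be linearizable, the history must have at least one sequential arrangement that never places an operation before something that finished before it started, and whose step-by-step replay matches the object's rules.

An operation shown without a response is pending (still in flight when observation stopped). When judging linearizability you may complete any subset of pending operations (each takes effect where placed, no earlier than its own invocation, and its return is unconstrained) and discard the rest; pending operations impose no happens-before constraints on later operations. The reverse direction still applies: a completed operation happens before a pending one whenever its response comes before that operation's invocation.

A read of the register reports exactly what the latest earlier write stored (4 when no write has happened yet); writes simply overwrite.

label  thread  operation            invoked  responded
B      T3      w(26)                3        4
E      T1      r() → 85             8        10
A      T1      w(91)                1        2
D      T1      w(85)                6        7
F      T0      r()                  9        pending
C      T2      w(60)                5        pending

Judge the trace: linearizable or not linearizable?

linearizable

a witness: A, B, C, D, E
after step 1 (A w(91)): value 91
after step 2 (B w(26)): value 26
after step 3 (C w(60) (pending, included)): value 60
after step 4 (D w(85)): value 85
after step 5 (E r() → 85): value 85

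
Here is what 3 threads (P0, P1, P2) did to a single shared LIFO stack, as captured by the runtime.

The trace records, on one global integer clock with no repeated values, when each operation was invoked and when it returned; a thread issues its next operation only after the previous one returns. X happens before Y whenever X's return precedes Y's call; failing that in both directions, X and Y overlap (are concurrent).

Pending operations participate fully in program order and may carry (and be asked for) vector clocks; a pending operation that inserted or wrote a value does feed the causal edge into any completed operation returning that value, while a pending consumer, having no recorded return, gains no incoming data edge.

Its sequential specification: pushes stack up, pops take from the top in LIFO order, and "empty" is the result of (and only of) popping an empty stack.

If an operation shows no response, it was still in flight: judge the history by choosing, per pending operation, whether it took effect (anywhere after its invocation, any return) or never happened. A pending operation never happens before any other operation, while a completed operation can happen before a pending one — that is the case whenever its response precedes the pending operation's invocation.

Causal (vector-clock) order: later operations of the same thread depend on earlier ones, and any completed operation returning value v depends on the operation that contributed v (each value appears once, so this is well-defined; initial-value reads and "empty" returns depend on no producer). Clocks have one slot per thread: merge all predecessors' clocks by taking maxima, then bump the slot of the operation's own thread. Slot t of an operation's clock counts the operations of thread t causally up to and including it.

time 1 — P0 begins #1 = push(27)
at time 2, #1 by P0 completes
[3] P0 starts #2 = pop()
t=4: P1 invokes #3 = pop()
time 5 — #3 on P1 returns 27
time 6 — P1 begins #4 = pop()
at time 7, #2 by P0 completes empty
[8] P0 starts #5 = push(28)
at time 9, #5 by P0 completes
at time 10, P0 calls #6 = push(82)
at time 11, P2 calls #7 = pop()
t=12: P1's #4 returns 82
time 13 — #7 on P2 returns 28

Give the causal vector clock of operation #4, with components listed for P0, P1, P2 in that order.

(4, 2, 0)

#1 (invocation 1): nothing precedes it; P0's component alone gives (1, 0, 0)
from VC(#1)=(1, 0, 0), #3 (invoked 4) maxes components and bumps P1 → (1, 1, 0)
from VC(#1)=(1, 0, 0), #2 (invoked 3) maxes components and bumps P0 → (2, 0, 0)
from VC(#2)=(2, 0, 0), #5 (invoked 8) maxes components and bumps P0 → (3, 0, 0)
from VC(#5)=(3, 0, 0), #7 (invoked 11) maxes components and bumps P2 → (3, 0, 1)
from VC(#5)=(3, 0, 0), #6 (invoked 10) maxes components and bumps P0 → (4, 0, 0)
from VC(#3)=(1, 1, 0), VC(#6)=(4, 0, 0), #4 (invoked 6) maxes components and bumps P1 → (4, 2, 0)
target: VC(#4) = (4, 2, 0)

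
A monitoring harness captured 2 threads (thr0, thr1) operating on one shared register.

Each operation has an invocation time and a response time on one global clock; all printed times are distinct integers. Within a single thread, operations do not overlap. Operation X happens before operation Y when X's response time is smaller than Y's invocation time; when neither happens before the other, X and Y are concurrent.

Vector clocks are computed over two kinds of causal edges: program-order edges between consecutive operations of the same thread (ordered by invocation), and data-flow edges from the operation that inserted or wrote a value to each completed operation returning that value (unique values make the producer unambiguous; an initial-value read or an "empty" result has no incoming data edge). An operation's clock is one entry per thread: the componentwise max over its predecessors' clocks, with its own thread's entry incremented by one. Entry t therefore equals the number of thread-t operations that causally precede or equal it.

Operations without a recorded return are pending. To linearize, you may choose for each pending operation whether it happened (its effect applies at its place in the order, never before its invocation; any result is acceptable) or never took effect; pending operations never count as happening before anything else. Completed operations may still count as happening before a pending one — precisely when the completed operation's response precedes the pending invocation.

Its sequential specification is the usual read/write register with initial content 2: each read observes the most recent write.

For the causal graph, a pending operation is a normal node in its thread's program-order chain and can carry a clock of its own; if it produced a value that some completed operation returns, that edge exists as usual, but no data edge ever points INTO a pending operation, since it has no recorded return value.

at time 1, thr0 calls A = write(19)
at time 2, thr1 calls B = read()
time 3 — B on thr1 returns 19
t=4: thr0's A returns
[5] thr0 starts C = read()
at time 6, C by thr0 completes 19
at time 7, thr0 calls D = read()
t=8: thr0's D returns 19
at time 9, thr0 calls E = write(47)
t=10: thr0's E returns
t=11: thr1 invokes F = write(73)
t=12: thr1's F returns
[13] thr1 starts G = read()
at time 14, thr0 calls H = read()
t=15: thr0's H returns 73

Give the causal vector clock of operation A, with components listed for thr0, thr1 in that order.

(1, 0)

invoked at 1, A has no predecessors; its own thr0 bump gives (1, 0)
from VC(A)=(1, 0), B (invoked 2) maxes components and bumps thr1 → (1, 1)
from VC(A)=(1, 0), C (invoked 5) maxes components and bumps thr0 → (2, 0)
from VC(B)=(1, 1), F (invoked 11) maxes components and bumps thr1 → (1, 2)
from VC(A)=(1, 0), VC(C)=(2, 0), D (invoked 7) maxes components and bumps thr0 → (3, 0)
from VC(F)=(1, 2), G (invoked 13) maxes components and bumps thr1 → (1, 3)
from VC(D)=(3, 0), E (invoked 9) maxes components and bumps thr0 → (4, 0)
from VC(E)=(4, 0), VC(F)=(1, 2), H (invoked 14) maxes components and bumps thr0 → (5, 2)
target: VC(A) = (1, 0)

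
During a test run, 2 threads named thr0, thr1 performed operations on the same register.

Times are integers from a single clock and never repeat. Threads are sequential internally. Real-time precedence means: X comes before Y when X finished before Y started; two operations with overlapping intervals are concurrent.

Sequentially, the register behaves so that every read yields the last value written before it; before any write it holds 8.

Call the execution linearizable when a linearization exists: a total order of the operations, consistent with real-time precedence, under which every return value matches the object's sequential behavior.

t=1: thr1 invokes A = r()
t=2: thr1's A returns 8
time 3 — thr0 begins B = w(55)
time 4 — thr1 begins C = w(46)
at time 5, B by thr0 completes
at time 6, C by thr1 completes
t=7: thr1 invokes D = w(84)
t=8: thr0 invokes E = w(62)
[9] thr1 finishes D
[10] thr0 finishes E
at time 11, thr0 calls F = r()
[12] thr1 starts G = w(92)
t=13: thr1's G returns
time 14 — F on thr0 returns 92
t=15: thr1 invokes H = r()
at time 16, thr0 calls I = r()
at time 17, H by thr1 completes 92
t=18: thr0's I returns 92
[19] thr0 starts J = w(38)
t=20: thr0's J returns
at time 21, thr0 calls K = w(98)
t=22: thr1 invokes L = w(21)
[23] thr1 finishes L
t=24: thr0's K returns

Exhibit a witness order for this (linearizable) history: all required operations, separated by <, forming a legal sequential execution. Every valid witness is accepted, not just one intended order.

after step 1 (A r() → 8): value 8
after step 2 (B w(55)): value 55
after step 3 (C w(46)): value 46
after step 4 (D w(84)): value 84
after step 5 (E w(62)): value 62
after step 6 (G w(92)): value 92
after step 7 (F r() → 92): value 92
after step 8 (H r() → 92): value 92
after step 9 (I r() → 92): value 92
after step 10 (J w(38)): value 38
after step 11 (K w(98)): value 98
after step 12 (L w(21)): value 21

A < B < C < D < E < G < F < H < I < J < K < L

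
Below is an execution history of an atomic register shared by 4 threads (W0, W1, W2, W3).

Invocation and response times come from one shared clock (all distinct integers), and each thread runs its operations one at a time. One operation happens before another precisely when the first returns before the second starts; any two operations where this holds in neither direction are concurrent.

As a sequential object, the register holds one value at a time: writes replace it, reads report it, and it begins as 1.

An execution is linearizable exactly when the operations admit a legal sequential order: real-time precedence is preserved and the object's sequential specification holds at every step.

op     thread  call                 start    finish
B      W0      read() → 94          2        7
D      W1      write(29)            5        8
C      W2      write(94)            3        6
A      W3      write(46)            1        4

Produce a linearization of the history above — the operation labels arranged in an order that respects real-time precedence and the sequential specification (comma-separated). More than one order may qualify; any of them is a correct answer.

A, C, B, D

1. A write(46), leaving value 46
2. C write(94), leaving value 94
3. B read() → 94, leaving value 94
4. D write(29), leaving value 29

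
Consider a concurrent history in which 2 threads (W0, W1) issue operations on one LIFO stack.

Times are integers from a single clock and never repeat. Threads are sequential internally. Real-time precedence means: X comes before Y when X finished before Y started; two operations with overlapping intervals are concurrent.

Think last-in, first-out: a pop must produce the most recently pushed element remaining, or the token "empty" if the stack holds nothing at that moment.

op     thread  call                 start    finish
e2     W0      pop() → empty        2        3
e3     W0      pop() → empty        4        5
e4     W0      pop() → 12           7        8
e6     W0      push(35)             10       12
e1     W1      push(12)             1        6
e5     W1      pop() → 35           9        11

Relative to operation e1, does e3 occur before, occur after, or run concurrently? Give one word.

concurrent

e3 spans [4,5], e1 spans [1,6]
the intervals overlap in both directions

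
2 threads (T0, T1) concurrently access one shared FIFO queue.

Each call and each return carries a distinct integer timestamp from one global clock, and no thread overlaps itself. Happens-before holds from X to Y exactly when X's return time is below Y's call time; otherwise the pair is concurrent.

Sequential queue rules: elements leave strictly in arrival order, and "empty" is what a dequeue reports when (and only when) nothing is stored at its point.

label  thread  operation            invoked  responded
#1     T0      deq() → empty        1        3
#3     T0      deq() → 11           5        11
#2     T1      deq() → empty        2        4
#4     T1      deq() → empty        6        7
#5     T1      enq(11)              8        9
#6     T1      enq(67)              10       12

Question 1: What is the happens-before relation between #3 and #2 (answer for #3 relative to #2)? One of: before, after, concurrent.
Answer: after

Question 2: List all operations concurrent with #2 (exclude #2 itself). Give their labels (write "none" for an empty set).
Answer: #1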